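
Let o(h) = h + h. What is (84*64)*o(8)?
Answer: 86016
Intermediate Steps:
o(h) = 2*h
(84*64)*o(8) = (84*64)*(2*8) = 5376*16 = 86016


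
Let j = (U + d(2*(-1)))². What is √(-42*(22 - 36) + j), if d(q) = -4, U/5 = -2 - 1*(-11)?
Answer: √2269 ≈ 47.634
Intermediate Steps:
U = 45 (U = 5*(-2 - 1*(-11)) = 5*(-2 + 11) = 5*9 = 45)
j = 1681 (j = (45 - 4)² = 41² = 1681)
√(-42*(22 - 36) + j) = √(-42*(22 - 36) + 1681) = √(-42*(-14) + 1681) = √(588 + 1681) = √2269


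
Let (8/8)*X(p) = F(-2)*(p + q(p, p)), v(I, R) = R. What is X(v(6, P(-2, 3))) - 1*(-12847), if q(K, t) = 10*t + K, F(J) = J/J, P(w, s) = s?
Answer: 12883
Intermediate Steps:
F(J) = 1
q(K, t) = K + 10*t
X(p) = 12*p (X(p) = 1*(p + (p + 10*p)) = 1*(p + 11*p) = 1*(12*p) = 12*p)
X(v(6, P(-2, 3))) - 1*(-12847) = 12*3 - 1*(-12847) = 36 + 12847 = 12883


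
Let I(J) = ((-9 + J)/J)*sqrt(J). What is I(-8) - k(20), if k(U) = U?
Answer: -20 + 17*I*sqrt(2)/4 ≈ -20.0 + 6.0104*I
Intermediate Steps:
I(J) = (-9 + J)/sqrt(J) (I(J) = ((-9 + J)/J)*sqrt(J) = (-9 + J)/sqrt(J))
I(-8) - k(20) = (-9 - 8)/sqrt(-8) - 1*20 = -I*sqrt(2)/4*(-17) - 20 = 17*I*sqrt(2)/4 - 20 = -20 + 17*I*sqrt(2)/4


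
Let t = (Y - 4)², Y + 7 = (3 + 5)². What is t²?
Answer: 7890481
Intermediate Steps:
Y = 57 (Y = -7 + (3 + 5)² = -7 + 8² = -7 + 64 = 57)
t = 2809 (t = (57 - 4)² = 53² = 2809)
t² = 2809² = 7890481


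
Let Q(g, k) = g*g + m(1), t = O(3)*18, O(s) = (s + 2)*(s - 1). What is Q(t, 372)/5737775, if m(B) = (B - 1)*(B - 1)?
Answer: 1296/229511 ≈ 0.0056468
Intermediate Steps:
O(s) = (-1 + s)*(2 + s) (O(s) = (2 + s)*(-1 + s) = (-1 + s)*(2 + s))
m(B) = (-1 + B)² (m(B) = (-1 + B)*(-1 + B) = (-1 + B)²)
t = 180 (t = (-2 + 3 + 3²)*18 = (-2 + 3 + 9)*18 = 10*18 = 180)
Q(g, k) = g² (Q(g, k) = g*g + (-1 + 1)² = g² + 0² = g² + 0 = g²)
Q(t, 372)/5737775 = 180²/5737775 = 32400*(1/5737775) = 1296/229511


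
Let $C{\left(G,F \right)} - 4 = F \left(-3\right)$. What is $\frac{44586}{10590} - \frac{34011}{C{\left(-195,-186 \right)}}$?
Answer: $- \frac{55853193}{991930} \approx -56.308$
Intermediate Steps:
$C{\left(G,F \right)} = 4 - 3 F$ ($C{\left(G,F \right)} = 4 + F \left(-3\right) = 4 - 3 F$)
$\frac{44586}{10590} - \frac{34011}{C{\left(-195,-186 \right)}} = \frac{44586}{10590} - \frac{34011}{4 - -558} = 44586 \cdot \frac{1}{10590} - \frac{34011}{4 + 558} = \frac{7431}{1765} - \frac{34011}{562} = - \frac{55853193}{991930}$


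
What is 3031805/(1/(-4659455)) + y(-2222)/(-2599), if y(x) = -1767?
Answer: -36714926753346958/2599 ≈ -1.4127e+13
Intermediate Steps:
3031805/(1/(-4659455)) + y(-2222)/(-2599) = 3031805/(1/(-4659455)) - 1767/(-2599) = 3031805/(-1/4659455) - 1767*(-1/2599) = 3031805*(-4659455) + 1767/2599 = -14126558966275 + 1767/2599 = -36714926753346958/2599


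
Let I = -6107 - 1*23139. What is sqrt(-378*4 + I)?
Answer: 13*I*sqrt(182) ≈ 175.38*I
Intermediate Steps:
I = -29246 (I = -6107 - 23139 = -29246)
sqrt(-378*4 + I) = sqrt(-378*4 - 29246) = sqrt(-1512 - 29246) = sqrt(-30758) = 13*I*sqrt(182)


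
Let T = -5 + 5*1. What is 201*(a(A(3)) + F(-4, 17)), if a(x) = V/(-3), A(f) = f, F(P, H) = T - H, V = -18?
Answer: -2211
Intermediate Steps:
T = 0 (T = -5 + 5 = 0)
F(P, H) = -H (F(P, H) = 0 - H = -H)
a(x) = 6 (a(x) = -18/(-3) = -18*(-⅓) = 6)
201*(a(A(3)) + F(-4, 17)) = 201*(6 - 1*17) = 201*(6 - 17) = 201*(-11) = -2211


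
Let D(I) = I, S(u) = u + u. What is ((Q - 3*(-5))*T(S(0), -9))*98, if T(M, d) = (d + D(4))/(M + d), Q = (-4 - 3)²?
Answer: 31360/9 ≈ 3484.4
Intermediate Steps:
S(u) = 2*u
Q = 49 (Q = (-7)² = 49)
T(M, d) = (4 + d)/(M + d) (T(M, d) = (d + 4)/(M + d) = (4 + d)/(M + d))
((Q - 3*(-5))*T(S(0), -9))*98 = ((49 - 3*(-5))*((4 - 9)/(2*0 - 9)))*98 = ((49 + 15)*(-5/(0 - 9)))*98 = (64*(-5/(-9)))*98 = (64*(-⅑*(-5)))*98 = (64*(5/9))*98 = (320/9)*98 = 31360/9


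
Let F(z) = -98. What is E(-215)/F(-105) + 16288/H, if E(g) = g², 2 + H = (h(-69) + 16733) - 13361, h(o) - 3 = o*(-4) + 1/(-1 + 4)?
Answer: -17902951/38318 ≈ -467.22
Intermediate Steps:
h(o) = 10/3 - 4*o (h(o) = 3 + (o*(-4) + 1/(-1 + 4)) = 3 + (-4*o + 1/3) = 3 + (-4*o + ⅓) = 3 + (⅓ - 4*o) = 10/3 - 4*o)
H = 10948/3 (H = -2 + (((10/3 - 4*(-69)) + 16733) - 13361) = -2 + (((10/3 + 276) + 16733) - 13361) = -2 + ((838/3 + 16733) - 13361) = -2 + (51037/3 - 13361) = -2 + 10954/3 = 10948/3 ≈ 3649.3)
E(-215)/F(-105) + 16288/H = (-215)²/(-98) + 16288/(10948/3) = 46225*(-1/98) + 16288*(3/10948) = -46225/98 + 12216/2737 = -17902951/38318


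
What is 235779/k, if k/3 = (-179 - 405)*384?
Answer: -78593/224256 ≈ -0.35046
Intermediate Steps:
k = -672768 (k = 3*((-179 - 405)*384) = 3*(-584*384) = 3*(-224256) = -672768)
235779/k = 235779/(-672768) = 235779*(-1/672768) = -78593/224256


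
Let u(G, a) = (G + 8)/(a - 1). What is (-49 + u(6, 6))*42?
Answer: -9702/5 ≈ -1940.4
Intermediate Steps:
u(G, a) = (8 + G)/(-1 + a)
(-49 + u(6, 6))*42 = (-49 + (8 + 6)/(-1 + 6))*42 = (-49 + 14/5)*42 = -231/5*42 = -9702/5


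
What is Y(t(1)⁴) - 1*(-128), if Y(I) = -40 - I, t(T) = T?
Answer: 87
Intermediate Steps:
Y(t(1)⁴) - 1*(-128) = (-40 - 1*1⁴) - 1*(-128) = (-40 - 1*1) + 128 = (-40 - 1) + 128 = -41 + 128 = 87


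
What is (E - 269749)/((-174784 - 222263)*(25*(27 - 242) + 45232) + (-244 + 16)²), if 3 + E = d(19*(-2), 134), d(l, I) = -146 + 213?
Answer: 17979/1055003353 ≈ 1.7042e-5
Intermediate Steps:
d(l, I) = 67
E = 64 (E = -3 + 67 = 64)
(E - 269749)/((-174784 - 222263)*(25*(27 - 242) + 45232) + (-244 + 16)²) = (64 - 269749)/((-174784 - 222263)*(25*(27 - 242) + 45232) + (-244 + 16)²) = -269685/(-397047*(25*(-215) + 45232) + (-228)²) = -269685/(-397047*(-5375 + 45232) + 51984) = -269685/(-397047*39857 + 51984) = -269685/(-15825102279 + 51984) = -269685/(-15825050295) = -269685*(-1/15825050295) = 17979/1055003353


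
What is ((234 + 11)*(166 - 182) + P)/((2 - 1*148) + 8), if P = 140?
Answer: 630/23 ≈ 27.391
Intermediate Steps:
((234 + 11)*(166 - 182) + P)/((2 - 1*148) + 8) = ((234 + 11)*(166 - 182) + 140)/((2 - 1*148) + 8) = (245*(-16) + 140)/((2 - 148) + 8) = (-3920 + 140)/(-146 + 8) = -3780/(-138) = -3780*(-1/138) = 630/23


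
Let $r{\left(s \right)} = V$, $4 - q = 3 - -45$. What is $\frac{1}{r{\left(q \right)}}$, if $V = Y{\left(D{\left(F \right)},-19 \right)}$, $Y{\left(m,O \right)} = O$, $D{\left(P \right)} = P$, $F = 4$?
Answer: $- \frac{1}{19} \approx -0.052632$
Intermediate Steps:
$q = -44$ ($q = 4 - \left(3 - -45\right) = 4 - \left(3 + 45\right) = 4 - 48 = -44$)
$V = -19$
$r{\left(s \right)} = -19$
$\frac{1}{r{\left(q \right)}} = \frac{1}{-19} = - \frac{1}{19}$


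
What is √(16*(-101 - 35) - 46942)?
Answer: I*√49118 ≈ 221.63*I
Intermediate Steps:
√(16*(-101 - 35) - 46942) = √(16*(-136) - 46942) = √(-2176 - 46942) = √(-49118) = I*√49118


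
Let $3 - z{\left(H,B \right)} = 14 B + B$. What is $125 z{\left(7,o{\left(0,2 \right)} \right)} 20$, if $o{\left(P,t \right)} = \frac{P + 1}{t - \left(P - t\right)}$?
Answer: $-1875$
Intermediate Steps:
$o{\left(P,t \right)} = \frac{1 + P}{- P + 2 t}$
$z{\left(H,B \right)} = 3 - 15 B$ ($z{\left(H,B \right)} = 3 - \left(14 B + B\right) = 3 - 15 B$)
$125 z{\left(7,o{\left(0,2 \right)} \right)} 20 = 125 \left(3 - 15 \frac{1 + 0}{\left(-1\right) 0 + 2 \cdot 2}\right) 20 = 125 \left(3 - 15 \frac{1}{0 + 4} \cdot 1\right) 20 = 125 \left(3 - 15 \cdot \frac{1}{4} \cdot 1\right) 20 = 125 \left(3 - \frac{15}{4}\right) 20 = 125 \left(- \frac{3}{4}\right) 20 = \left(- \frac{375}{4}\right) 20 = -1875$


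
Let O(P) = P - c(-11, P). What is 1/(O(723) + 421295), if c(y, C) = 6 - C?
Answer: 1/422735 ≈ 2.3655e-6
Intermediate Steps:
O(P) = -6 + 2*P (O(P) = P - (6 - P) = P + (-6 + P) = -6 + 2*P)
1/(O(723) + 421295) = 1/((-6 + 2*723) + 421295) = 1/((-6 + 1446) + 421295) = 1/(1440 + 421295) = 1/422735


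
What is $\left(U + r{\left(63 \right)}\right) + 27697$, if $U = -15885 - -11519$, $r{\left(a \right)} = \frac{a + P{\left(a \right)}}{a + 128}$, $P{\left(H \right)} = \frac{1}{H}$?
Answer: $\frac{280745893}{12033} \approx 23331.0$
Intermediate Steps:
$r{\left(a \right)} = \frac{a + \frac{1}{a}}{128 + a}$ ($r{\left(a \right)} = \frac{a + \frac{1}{a}}{a + 128} = \frac{a + \frac{1}{a}}{128 + a}$)
$U = -4366$ ($U = -15885 + 11519 = -4366$)
$\left(U + r{\left(63 \right)}\right) + 27697 = \left(-4366 + \frac{1 + 63^{2}}{63 \left(128 + 63\right)}\right) + 27697 = \left(-4366 + \frac{1 + 3969}{63 \cdot 191}\right) + 27697 = \left(-4366 + \frac{1}{63} \cdot \frac{1}{191} \cdot 3970\right) + 27697 = \left(-4366 + \frac{3970}{12033}\right) + 27697 = - \frac{52532108}{12033} + 27697 = \frac{280745893}{12033}$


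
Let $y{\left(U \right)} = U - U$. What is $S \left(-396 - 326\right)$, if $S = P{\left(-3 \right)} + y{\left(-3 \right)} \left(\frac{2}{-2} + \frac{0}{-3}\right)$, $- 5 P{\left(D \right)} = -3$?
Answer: $- \frac{2166}{5} \approx -433.2$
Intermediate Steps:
$y{\left(U \right)} = 0$
$P{\left(D \right)} = \frac{3}{5}$ ($P{\left(D \right)} = \left(- \frac{1}{5}\right) \left(-3\right) = \frac{3}{5}$)
$S = \frac{3}{5}$ ($S = \frac{3}{5} + 0 \left(\frac{2}{-2} + \frac{0}{-3}\right) = \frac{3}{5} + 0 \left(2 \left(- \frac{1}{2}\right) + 0 \left(- \frac{1}{3}\right)\right) = \frac{3}{5} + 0 \left(-1 + 0\right) = \frac{3}{5} + 0 \left(-1\right) = \frac{3}{5} + 0 = \frac{3}{5} \approx 0.6$)
$S \left(-396 - 326\right) = \frac{3 \left(-396 - 326\right)}{5} = \frac{3}{5} \left(-722\right) = - \frac{2166}{5}$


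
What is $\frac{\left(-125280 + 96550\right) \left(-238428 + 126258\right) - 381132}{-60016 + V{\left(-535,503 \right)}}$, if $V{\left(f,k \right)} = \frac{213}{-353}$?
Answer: $- \frac{1137458827704}{21185861} \approx -53690.0$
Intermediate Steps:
$V{\left(f,k \right)} = - \frac{213}{353}$ ($V{\left(f,k \right)} = 213 \left(- \frac{1}{353}\right) = - \frac{213}{353}$)
$\frac{\left(-125280 + 96550\right) \left(-238428 + 126258\right) - 381132}{-60016 + V{\left(-535,503 \right)}} = \frac{\left(-125280 + 96550\right) \left(-238428 + 126258\right) - 381132}{-60016 - \frac{213}{353}} = \frac{\left(-28730\right) \left(-112170\right) - 381132}{- \frac{21185861}{353}} = \left(3222644100 - 381132\right) \left(- \frac{353}{21185861}\right) = 3222262968 \left(- \frac{353}{21185861}\right) = - \frac{1137458827704}{21185861}$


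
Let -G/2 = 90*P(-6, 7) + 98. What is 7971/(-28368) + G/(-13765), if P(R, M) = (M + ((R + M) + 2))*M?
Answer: 84425371/130161840 ≈ 0.64862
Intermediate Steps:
P(R, M) = M*(2 + R + 2*M) (P(R, M) = (M + ((M + R) + 2))*M = (M + (2 + M + R))*M = (2 + R + 2*M)*M = M*(2 + R + 2*M))
G = -12796 (G = -2*(90*(7*(2 - 6 + 2*7)) + 98) = -2*(90*(7*(2 - 6 + 14)) + 98) = -2*(90*(7*10) + 98) = -2*(90*70 + 98) = -2*(6300 + 98) = -2*6398 = -12796)
7971/(-28368) + G/(-13765) = 7971/(-28368) - 12796/(-13765) = 7971*(-1/28368) - 12796*(-1/13765) = -2657/9456 + 12796/13765 = 84425371/130161840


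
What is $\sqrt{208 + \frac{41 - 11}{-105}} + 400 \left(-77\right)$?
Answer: $-30800 + \frac{\sqrt{10178}}{7} \approx -30786.0$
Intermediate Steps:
$\sqrt{208 + \frac{41 - 11}{-105}} + 400 \left(-77\right) = \sqrt{208 + 30 \left(- \frac{1}{105}\right)} - 30800 = \sqrt{208 - \frac{2}{7}} - 30800 = \sqrt{\frac{1454}{7}} - 30800 = \frac{\sqrt{10178}}{7} - 30800 = -30800 + \frac{\sqrt{10178}}{7}$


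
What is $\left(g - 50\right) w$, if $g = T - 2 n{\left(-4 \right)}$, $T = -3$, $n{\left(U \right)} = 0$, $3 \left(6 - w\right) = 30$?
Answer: $212$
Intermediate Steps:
$w = -4$ ($w = 6 - 10 = -4$)
$g = -3$ ($g = -3 - 0 = -3 + 0 = -3$)
$\left(g - 50\right) w = \left(-3 - 50\right) \left(-4\right) = \left(-53\right) \left(-4\right) = 212$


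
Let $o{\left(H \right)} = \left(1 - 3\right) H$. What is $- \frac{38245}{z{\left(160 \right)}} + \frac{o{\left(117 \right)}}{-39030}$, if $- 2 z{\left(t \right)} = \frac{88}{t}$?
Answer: $\frac{9951349429}{71555} \approx 1.3907 \cdot 10^{5}$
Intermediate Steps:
$o{\left(H \right)} = - 2 H$
$z{\left(t \right)} = - \frac{44}{t}$ ($z{\left(t \right)} = - \frac{88 \frac{1}{t}}{2} = - \frac{44}{t}$)
$- \frac{38245}{z{\left(160 \right)}} + \frac{o{\left(117 \right)}}{-39030} = - \frac{38245}{\left(-44\right) \frac{1}{160}} + \frac{\left(-2\right) 117}{-39030} = - \frac{38245}{\left(-44\right) \frac{1}{160}} - - \frac{39}{6505} = - \frac{38245}{- \frac{11}{40}} + \frac{39}{6505} = \left(-38245\right) \left(- \frac{40}{11}\right) + \frac{39}{6505} = \frac{1529800}{11} + \frac{39}{6505} = \frac{9951349429}{71555}$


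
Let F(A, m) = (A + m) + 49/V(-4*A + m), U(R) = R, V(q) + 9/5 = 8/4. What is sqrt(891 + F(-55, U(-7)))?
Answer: sqrt(1074) ≈ 32.772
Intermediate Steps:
V(q) = 1/5 (V(q) = -9/5 + 8/4 = -9/5 + 8*(1/4) = -9/5 + 2 = 1/5)
F(A, m) = 245 + A + m (F(A, m) = (A + m) + 49/(1/5) = (A + m) + 49*5 = (A + m) + 245 = 245 + A + m)
sqrt(891 + F(-55, U(-7))) = sqrt(891 + (245 - 55 - 7)) = sqrt(891 + 183) = sqrt(1074)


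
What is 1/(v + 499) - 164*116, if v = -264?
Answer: -4470639/235 ≈ -19024.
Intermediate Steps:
1/(v + 499) - 164*116 = 1/(-264 + 499) - 164*116 = 1/235 - 19024 = -4470639/235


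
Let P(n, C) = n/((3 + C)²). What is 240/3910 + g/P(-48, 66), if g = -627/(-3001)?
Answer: -387911775/18774256 ≈ -20.662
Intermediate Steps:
P(n, C) = n/(3 + C)²
g = 627/3001 (g = -627*(-1/3001) = 627/3001 ≈ 0.20893)
240/3910 + g/P(-48, 66) = 240/3910 + 627/(3001*((-48/(3 + 66)²))) = 240*(1/3910) + 627/(3001*((-48/69²))) = 24/391 + 627/(3001*((-48*1/4761))) = 24/391 + 627/(3001*(-16/1587)) = 24/391 + (627/3001)*(-1587/16) = 24/391 - 995049/48016 = -387911775/18774256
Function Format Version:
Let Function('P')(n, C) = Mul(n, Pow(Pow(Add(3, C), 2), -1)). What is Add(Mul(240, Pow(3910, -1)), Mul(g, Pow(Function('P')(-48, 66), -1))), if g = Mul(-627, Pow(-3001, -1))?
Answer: Rational(-387911775, 18774256) ≈ -20.662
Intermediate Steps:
Function('P')(n, C) = Mul(n, Pow(Add(3, C), -2))
g = Rational(627, 3001) (g = Mul(-627, Rational(-1, 3001)) = Rational(627, 3001) ≈ 0.20893)
Add(Mul(240, Pow(3910, -1)), Mul(g, Pow(Function('P')(-48, 66), -1))) = Add(Mul(240, Pow(3910, -1)), Mul(Rational(627, 3001), Pow(Mul(-48, Pow(Add(3, 66), -2)), -1))) = Add(Mul(240, Rational(1, 3910)), Mul(Rational(627, 3001), Pow(Mul(-48, Pow(69, -2)), -1))) = Add(Rational(24, 391), Mul(Rational(627, 3001), Pow(Mul(-48, Rational(1, 4761)), -1))) = Add(Rational(24, 391), Mul(Rational(627, 3001), Pow(Rational(-16, 1587), -1))) = Add(Rational(24, 391), Mul(Rational(627, 3001), Rational(-1587, 16))) = Add(Rational(24, 391), Rational(-995049, 48016)) = Rational(-387911775, 18774256)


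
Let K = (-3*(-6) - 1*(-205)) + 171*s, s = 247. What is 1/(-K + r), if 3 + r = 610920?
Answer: 1/568457 ≈ 1.7591e-6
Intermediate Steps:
K = 42460 (K = (-3*(-6) - 1*(-205)) + 171*247 = (18 + 205) + 42237 = 223 + 42237 = 42460)
r = 610917 (r = -3 + 610920 = 610917)
1/(-K + r) = 1/(-1*42460 + 610917) = 1/(-42460 + 610917) = 1/568457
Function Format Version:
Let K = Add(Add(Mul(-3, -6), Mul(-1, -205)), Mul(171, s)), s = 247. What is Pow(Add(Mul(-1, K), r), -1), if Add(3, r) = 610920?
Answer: Rational(1, 568457) ≈ 1.7591e-6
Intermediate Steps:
K = 42460 (K = Add(Add(Mul(-3, -6), Mul(-1, -205)), Mul(171, 247)) = Add(Add(18, 205), 42237) = Add(223, 42237) = 42460)
r = 610917 (r = Add(-3, 610920) = 610917)
Pow(Add(Mul(-1, K), r), -1) = Pow(Add(Mul(-1, 42460), 610917), -1) = Pow(Add(-42460, 610917), -1) = Pow(568457, -1) = Rational(1, 568457)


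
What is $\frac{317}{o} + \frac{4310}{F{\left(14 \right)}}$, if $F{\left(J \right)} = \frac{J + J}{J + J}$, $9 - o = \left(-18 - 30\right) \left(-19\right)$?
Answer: $\frac{3891613}{903} \approx 4309.6$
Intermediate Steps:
$o = -903$ ($o = 9 - \left(-18 - 30\right) \left(-19\right) = 9 - \left(-48\right) \left(-19\right) = 9 - 912 = -903$)
$F{\left(J \right)} = 1$ ($F{\left(J \right)} = \frac{2 J}{2 J} = 2 J \frac{1}{2 J} = 1$)
$\frac{317}{o} + \frac{4310}{F{\left(14 \right)}} = \frac{317}{-903} + \frac{4310}{1} = 317 \left(- \frac{1}{903}\right) + 4310 \cdot 1 = - \frac{317}{903} + 4310 = \frac{3891613}{903}$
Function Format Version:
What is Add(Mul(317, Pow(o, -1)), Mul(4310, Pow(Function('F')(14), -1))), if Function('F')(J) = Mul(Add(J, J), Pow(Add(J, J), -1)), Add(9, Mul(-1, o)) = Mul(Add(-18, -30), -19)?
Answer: Rational(3891613, 903) ≈ 4309.6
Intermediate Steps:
o = -903 (o = Add(9, Mul(-1, Mul(Add(-18, -30), -19))) = Add(9, Mul(-1, Mul(-48, -19))) = Add(9, Mul(-1, 912)) = Add(9, -912) = -903)
Function('F')(J) = 1 (Function('F')(J) = Mul(Mul(2, J), Pow(Mul(2, J), -1)) = Mul(Mul(2, J), Mul(Rational(1, 2), Pow(J, -1))) = 1)
Add(Mul(317, Pow(o, -1)), Mul(4310, Pow(Function('F')(14), -1))) = Add(Mul(317, Pow(-903, -1)), Mul(4310, Pow(1, -1))) = Add(Mul(317, Rational(-1, 903)), Mul(4310, 1)) = Add(Rational(-317, 903), 4310) = Rational(3891613, 903)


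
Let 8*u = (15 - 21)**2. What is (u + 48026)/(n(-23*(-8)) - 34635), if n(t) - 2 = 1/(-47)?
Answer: -644981/465072 ≈ -1.3868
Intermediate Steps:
n(t) = 93/47 (n(t) = 2 + 1/(-47) = 2 - 1/47 = 93/47)
u = 9/2 (u = (15 - 21)**2/8 = (1/8)*(-6)**2 = (1/8)*36 = 9/2 ≈ 4.5000)
(u + 48026)/(n(-23*(-8)) - 34635) = (9/2 + 48026)/(93/47 - 34635) = 96061/(2*(-1627752/47)) = (96061/2)*(-47/1627752) = -644981/465072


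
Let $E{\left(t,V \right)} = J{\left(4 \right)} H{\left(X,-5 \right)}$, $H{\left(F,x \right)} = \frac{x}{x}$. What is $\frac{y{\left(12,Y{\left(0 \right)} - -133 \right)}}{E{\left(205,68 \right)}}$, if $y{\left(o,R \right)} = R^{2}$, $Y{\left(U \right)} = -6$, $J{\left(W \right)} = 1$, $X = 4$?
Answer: $16129$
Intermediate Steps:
$H{\left(F,x \right)} = 1$
$E{\left(t,V \right)} = 1$ ($E{\left(t,V \right)} = 1 \cdot 1 = 1$)
$\frac{y{\left(12,Y{\left(0 \right)} - -133 \right)}}{E{\left(205,68 \right)}} = \frac{\left(-6 - -133\right)^{2}}{1} = \left(-6 + 133\right)^{2} \cdot 1 = 127^{2} \cdot 1 = 16129 \cdot 1 = 16129$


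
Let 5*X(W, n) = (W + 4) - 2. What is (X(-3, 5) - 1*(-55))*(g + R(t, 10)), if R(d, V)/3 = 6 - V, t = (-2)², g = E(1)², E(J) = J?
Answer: -3014/5 ≈ -602.80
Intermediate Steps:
g = 1 (g = 1² = 1)
t = 4
R(d, V) = 18 - 3*V (R(d, V) = 3*(6 - V) = 18 - 3*V)
X(W, n) = ⅖ + W/5 (X(W, n) = ((W + 4) - 2)/5 = ((4 + W) - 2)/5 = (2 + W)/5 = ⅖ + W/5)
(X(-3, 5) - 1*(-55))*(g + R(t, 10)) = ((⅖ + (⅕)*(-3)) - 1*(-55))*(1 + (18 - 3*10)) = ((⅖ - ⅗) + 55)*(1 + (18 - 30)) = (-⅕ + 55)*(1 - 12) = (274/5)*(-11) = -3014/5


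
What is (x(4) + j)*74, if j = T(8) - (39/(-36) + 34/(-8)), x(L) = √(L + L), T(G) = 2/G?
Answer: 2479/6 + 148*√2 ≈ 622.47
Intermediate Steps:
x(L) = √2*√L (x(L) = √(2*L) = √2*√L)
j = 67/12 (j = 2/8 - (39/(-36) + 34/(-8)) = 2*(⅛) - (39*(-1/36) + 34*(-⅛)) = ¼ - (-13/12 - 17/4) = ¼ - 1*(-16/3) = ¼ + 16/3 = 67/12 ≈ 5.5833)
(x(4) + j)*74 = (√2*√4 + 67/12)*74 = (√2*2 + 67/12)*74 = (2*√2 + 67/12)*74 = (67/12 + 2*√2)*74 = 2479/6 + 148*√2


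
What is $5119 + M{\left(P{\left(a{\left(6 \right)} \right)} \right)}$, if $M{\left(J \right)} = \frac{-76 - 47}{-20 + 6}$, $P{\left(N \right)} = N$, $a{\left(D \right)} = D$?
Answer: $\frac{71789}{14} \approx 5127.8$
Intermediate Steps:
$M{\left(J \right)} = \frac{123}{14}$ ($M{\left(J \right)} = - \frac{123}{-14} = \left(-123\right) \left(- \frac{1}{14}\right) = \frac{123}{14}$)
$5119 + M{\left(P{\left(a{\left(6 \right)} \right)} \right)} = 5119 + \frac{123}{14} = \frac{71789}{14}$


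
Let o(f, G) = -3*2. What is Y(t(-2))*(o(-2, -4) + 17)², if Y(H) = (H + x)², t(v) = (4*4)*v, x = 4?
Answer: 94864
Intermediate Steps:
t(v) = 16*v
o(f, G) = -6
Y(H) = (4 + H)² (Y(H) = (H + 4)² = (4 + H)²)
Y(t(-2))*(o(-2, -4) + 17)² = (4 + 16*(-2))²*(-6 + 17)² = (4 - 32)²*11² = (-28)²*121 = 784*121 = 94864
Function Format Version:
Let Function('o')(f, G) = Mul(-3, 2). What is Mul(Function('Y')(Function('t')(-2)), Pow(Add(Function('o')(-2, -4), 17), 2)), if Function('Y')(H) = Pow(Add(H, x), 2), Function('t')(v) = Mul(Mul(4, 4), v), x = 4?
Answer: 94864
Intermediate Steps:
Function('t')(v) = Mul(16, v)
Function('o')(f, G) = -6
Function('Y')(H) = Pow(Add(4, H), 2) (Function('Y')(H) = Pow(Add(H, 4), 2) = Pow(Add(4, H), 2))
Mul(Function('Y')(Function('t')(-2)), Pow(Add(Function('o')(-2, -4), 17), 2)) = Mul(Pow(Add(4, Mul(16, -2)), 2), Pow(Add(-6, 17), 2)) = Mul(Pow(Add(4, -32), 2), Pow(11, 2)) = Mul(Pow(-28, 2), 121) = Mul(784, 121) = 94864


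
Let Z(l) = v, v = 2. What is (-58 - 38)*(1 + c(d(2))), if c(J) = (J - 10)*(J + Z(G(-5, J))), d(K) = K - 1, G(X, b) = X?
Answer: 2496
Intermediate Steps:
Z(l) = 2
d(K) = -1 + K
c(J) = (-10 + J)*(2 + J) (c(J) = (J - 10)*(J + 2) = (-10 + J)*(2 + J))
(-58 - 38)*(1 + c(d(2))) = (-58 - 38)*(1 + (-20 + (-1 + 2)² - 8*(-1 + 2))) = -96*(1 + (-20 + 1² - 8*1)) = -96*(1 + (-20 + 1 - 8)) = -96*(1 - 27) = -96*(-26) = 2496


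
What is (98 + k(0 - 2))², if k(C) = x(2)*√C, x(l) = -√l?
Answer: 9600 - 392*I ≈ 9600.0 - 392.0*I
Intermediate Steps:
k(C) = -√2*√C (k(C) = (-√2)*√C = -√2*√C)
(98 + k(0 - 2))² = (98 - √2*√(0 - 2))² = (98 - √2*√(-2))² = (98 - √2*I*√2)² = (98 - 2*I)²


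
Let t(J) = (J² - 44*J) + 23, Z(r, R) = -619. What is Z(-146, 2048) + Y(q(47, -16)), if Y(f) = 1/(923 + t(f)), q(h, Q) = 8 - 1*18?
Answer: -919833/1486 ≈ -619.00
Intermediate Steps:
t(J) = 23 + J² - 44*J
q(h, Q) = -10 (q(h, Q) = 8 - 18 = -10)
Y(f) = 1/(946 + f² - 44*f) (Y(f) = 1/(923 + (23 + f² - 44*f)) = 1/(946 + f² - 44*f))
Z(-146, 2048) + Y(q(47, -16)) = -619 + 1/(946 + (-10)² - 44*(-10)) = -619 + 1/(946 + 100 + 440) = -619 + 1/1486 = -919833/1486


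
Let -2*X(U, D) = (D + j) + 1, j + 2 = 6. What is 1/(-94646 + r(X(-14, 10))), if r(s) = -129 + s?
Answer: -2/189565 ≈ -1.0550e-5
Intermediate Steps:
j = 4 (j = -2 + 6 = 4)
X(U, D) = -5/2 - D/2 (X(U, D) = -((D + 4) + 1)/2 = -((4 + D) + 1)/2 = -(5 + D)/2 = -5/2 - D/2)
1/(-94646 + r(X(-14, 10))) = 1/(-94646 + (-129 + (-5/2 - ½*10))) = 1/(-94646 + (-129 + (-5/2 - 5))) = 1/(-94646 + (-129 - 15/2)) = 1/(-94646 - 273/2) = 1/(-189565/2) = -2/189565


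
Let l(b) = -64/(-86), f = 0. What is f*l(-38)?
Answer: 0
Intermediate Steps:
l(b) = 32/43 (l(b) = -64*(-1/86) = 32/43)
f*l(-38) = 0*(32/43) = 0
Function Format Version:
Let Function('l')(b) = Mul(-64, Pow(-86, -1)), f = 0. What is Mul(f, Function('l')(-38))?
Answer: 0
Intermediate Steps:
Function('l')(b) = Rational(32, 43) (Function('l')(b) = Mul(-64, Rational(-1, 86)) = Rational(32, 43))
Mul(f, Function('l')(-38)) = Mul(0, Rational(32, 43)) = 0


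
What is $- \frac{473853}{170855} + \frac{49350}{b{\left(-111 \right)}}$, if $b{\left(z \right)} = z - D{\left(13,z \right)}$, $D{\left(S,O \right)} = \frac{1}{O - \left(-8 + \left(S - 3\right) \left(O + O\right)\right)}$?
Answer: $- \frac{8980623248007}{20074437370} \approx -447.37$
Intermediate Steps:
$D{\left(S,O \right)} = \frac{1}{8 + O - 2 O \left(-3 + S\right)}$ ($D{\left(S,O \right)} = \frac{1}{O - \left(-8 + \left(-3 + S\right) 2 O\right)} = \frac{1}{O - \left(-8 + 2 O \left(-3 + S\right)\right)} = \frac{1}{8 + O - 2 O \left(-3 + S\right)}$)
$b{\left(z \right)} = z - \frac{1}{8 - 19 z}$ ($b{\left(z \right)} = z - \frac{1}{8 + 7 z - 2 z 13} = z - \frac{1}{8 + 7 z - 26 z} = z - \frac{1}{8 - 19 z}$)
$- \frac{473853}{170855} + \frac{49350}{b{\left(-111 \right)}} = - \frac{473853}{170855} + \frac{49350}{\frac{1}{8 - -2109} \left(-1 - 111 \left(8 - -2109\right)\right)} = \left(-473853\right) \frac{1}{170855} + \frac{49350}{\frac{1}{8 + 2109} \left(-1 - 111 \left(8 + 2109\right)\right)} = - \frac{473853}{170855} + \frac{49350}{\frac{1}{2117} \left(-1 - 234987\right)} = - \frac{473853}{170855} + \frac{49350}{\frac{1}{2117} \left(-234988\right)} = - \frac{473853}{170855} + \frac{49350}{- \frac{234988}{2117}} = - \frac{473853}{170855} + 49350 \left(- \frac{2117}{234988}\right) = - \frac{473853}{170855} - \frac{52236975}{117494} = - \frac{8980623248007}{20074437370}$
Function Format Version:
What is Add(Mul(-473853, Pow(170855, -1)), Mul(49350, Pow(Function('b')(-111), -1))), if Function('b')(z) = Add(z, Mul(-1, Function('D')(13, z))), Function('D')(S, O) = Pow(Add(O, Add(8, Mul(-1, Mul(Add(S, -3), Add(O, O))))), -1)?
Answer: Rational(-8980623248007, 20074437370) ≈ -447.37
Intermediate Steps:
Function('D')(S, O) = Pow(Add(8, O, Mul(-2, O, Add(-3, S))), -1) (Function('D')(S, O) = Pow(Add(O, Add(8, Mul(-1, Mul(Add(-3, S), Mul(2, O))))), -1) = Pow(Add(O, Add(8, Mul(-1, Mul(2, O, Add(-3, S))))), -1) = Pow(Add(O, Add(8, Mul(-2, O, Add(-3, S)))), -1) = Pow(Add(8, O, Mul(-2, O, Add(-3, S))), -1))
Function('b')(z) = Add(z, Mul(-1, Pow(Add(8, Mul(-19, z)), -1))) (Function('b')(z) = Add(z, Mul(-1, Pow(Add(8, Mul(7, z), Mul(-2, z, 13)), -1))) = Add(z, Mul(-1, Pow(Add(8, Mul(7, z), Mul(-26, z)), -1))) = Add(z, Mul(-1, Pow(Add(8, Mul(-19, z)), -1))))
Add(Mul(-473853, Pow(170855, -1)), Mul(49350, Pow(Function('b')(-111), -1))) = Add(Mul(-473853, Pow(170855, -1)), Mul(49350, Pow(Mul(Pow(Add(8, Mul(-19, -111)), -1), Add(-1, Mul(-111, Add(8, Mul(-19, -111))))), -1))) = Add(Mul(-473853, Rational(1, 170855)), Mul(49350, Pow(Mul(Pow(Add(8, 2109), -1), Add(-1, Mul(-111, Add(8, 2109)))), -1))) = Add(Rational(-473853, 170855), Mul(49350, Pow(Mul(Pow(2117, -1), Add(-1, Mul(-111, 2117))), -1))) = Add(Rational(-473853, 170855), Mul(49350, Pow(Mul(Rational(1, 2117), Add(-1, -234987)), -1))) = Add(Rational(-473853, 170855), Mul(49350, Pow(Mul(Rational(1, 2117), -234988), -1))) = Add(Rational(-473853, 170855), Mul(49350, Pow(Rational(-234988, 2117), -1))) = Add(Rational(-473853, 170855), Mul(49350, Rational(-2117, 234988))) = Add(Rational(-473853, 170855), Rational(-52236975, 117494)) = Rational(-8980623248007, 20074437370)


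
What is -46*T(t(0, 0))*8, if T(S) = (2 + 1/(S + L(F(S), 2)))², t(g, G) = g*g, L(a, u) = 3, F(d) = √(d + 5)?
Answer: -18032/9 ≈ -2003.6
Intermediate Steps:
F(d) = √(5 + d)
t(g, G) = g²
T(S) = (2 + 1/(3 + S))² (T(S) = (2 + 1/(S + 3))² = (2 + 1/(3 + S))²)
-46*T(t(0, 0))*8 = -46*(7 + 2*0²)²/(3 + 0²)²*8 = -46*(7 + 2*0)²/(3 + 0)²*8 = -46*(7 + 0)²/3²*8 = -46*7²/9*8 = -46*49/9*8 = -2254/9*8 = -18032/9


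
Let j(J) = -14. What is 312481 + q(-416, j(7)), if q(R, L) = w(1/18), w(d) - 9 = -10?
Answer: 312480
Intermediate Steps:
w(d) = -1 (w(d) = 9 - 10 = -1)
q(R, L) = -1
312481 + q(-416, j(7)) = 312481 - 1 = 312480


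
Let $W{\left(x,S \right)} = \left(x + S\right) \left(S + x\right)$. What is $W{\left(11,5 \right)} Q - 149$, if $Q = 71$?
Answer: $18027$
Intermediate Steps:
$W{\left(x,S \right)} = \left(S + x\right)^{2}$ ($W{\left(x,S \right)} = \left(S + x\right) \left(S + x\right) = \left(S + x\right)^{2}$)
$W{\left(11,5 \right)} Q - 149 = \left(5 + 11\right)^{2} \cdot 71 - 149 = 16^{2} \cdot 71 - 149 = 256 \cdot 71 - 149 = 18176 - 149 = 18027$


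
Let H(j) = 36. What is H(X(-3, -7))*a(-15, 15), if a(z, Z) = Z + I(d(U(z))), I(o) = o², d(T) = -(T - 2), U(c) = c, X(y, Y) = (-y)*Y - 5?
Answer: 10944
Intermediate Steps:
X(y, Y) = -5 - Y*y (X(y, Y) = -Y*y - 5 = -5 - Y*y)
d(T) = 2 - T (d(T) = -(-2 + T) = 2 - T)
a(z, Z) = Z + (2 - z)²
H(X(-3, -7))*a(-15, 15) = 36*(15 + (-2 - 15)²) = 36*(15 + (-17)²) = 36*(15 + 289) = 36*304 = 10944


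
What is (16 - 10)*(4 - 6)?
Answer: -12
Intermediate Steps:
(16 - 10)*(4 - 6) = 6*(-2) = -12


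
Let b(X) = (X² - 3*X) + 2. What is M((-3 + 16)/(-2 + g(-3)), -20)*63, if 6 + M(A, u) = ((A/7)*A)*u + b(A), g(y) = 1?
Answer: -17568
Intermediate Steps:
b(X) = 2 + X² - 3*X
M(A, u) = -4 + A² - 3*A + u*A²/7 (M(A, u) = -6 + (((A/7)*A)*u + (2 + A² - 3*A)) = -6 + ((A²/7)*u + (2 + A² - 3*A)) = -6 + (u*A²/7 + (2 + A² - 3*A)) = -6 + (2 + A² - 3*A + u*A²/7) = -4 + A² - 3*A + u*A²/7)
M((-3 + 16)/(-2 + g(-3)), -20)*63 = (-4 + ((-3 + 16)/(-2 + 1))² - 3*(-3 + 16)/(-2 + 1) + (⅐)*(-20)*((-3 + 16)/(-2 + 1))²)*63 = (-4 + (13/(-1))² - 39/(-1) + (⅐)*(-20)*(13/(-1))²)*63 = (-4 + (13*(-1))² - 39*(-1) + (⅐)*(-20)*(13*(-1))²)*63 = (-4 + (-13)² - 3*(-13) + (⅐)*(-20)*(-13)²)*63 = (-4 + 169 + 39 + (⅐)*(-20)*169)*63 = (-4 + 169 + 39 - 3380/7)*63 = -1952/7*63 = -17568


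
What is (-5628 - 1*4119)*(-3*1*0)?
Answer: 0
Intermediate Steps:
(-5628 - 1*4119)*(-3*1*0) = (-5628 - 4119)*(-3*0) = -9747*0 = 0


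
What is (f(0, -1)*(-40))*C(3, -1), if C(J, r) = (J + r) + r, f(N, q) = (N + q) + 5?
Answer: -160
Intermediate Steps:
f(N, q) = 5 + N + q
C(J, r) = J + 2*r
(f(0, -1)*(-40))*C(3, -1) = ((5 + 0 - 1)*(-40))*(3 + 2*(-1)) = (4*(-40))*(3 - 2) = -160*1 = -160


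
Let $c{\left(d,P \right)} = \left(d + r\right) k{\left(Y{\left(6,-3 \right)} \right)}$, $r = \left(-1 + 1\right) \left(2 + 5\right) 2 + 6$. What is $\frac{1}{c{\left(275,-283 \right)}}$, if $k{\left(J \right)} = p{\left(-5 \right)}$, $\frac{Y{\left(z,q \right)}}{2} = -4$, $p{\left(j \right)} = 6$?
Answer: $\frac{1}{1686} \approx 0.00059312$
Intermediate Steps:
$Y{\left(z,q \right)} = -8$ ($Y{\left(z,q \right)} = 2 \left(-4\right) = -8$)
$k{\left(J \right)} = 6$
$r = 6$ ($r = 0 \cdot 7 \cdot 2 + 6 = 0 \cdot 2 + 6 = 0 + 6 = 6$)
$c{\left(d,P \right)} = 36 + 6 d$ ($c{\left(d,P \right)} = \left(d + 6\right) 6 = \left(6 + d\right) 6 = 36 + 6 d$)
$\frac{1}{c{\left(275,-283 \right)}} = \frac{1}{36 + 6 \cdot 275} = \frac{1}{36 + 1650} = \frac{1}{1686}$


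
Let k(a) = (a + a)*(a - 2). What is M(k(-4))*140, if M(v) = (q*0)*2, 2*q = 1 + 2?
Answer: 0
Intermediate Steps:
q = 3/2 (q = (1 + 2)/2 = (1/2)*3 = 3/2 ≈ 1.5000)
k(a) = 2*a*(-2 + a) (k(a) = (2*a)*(-2 + a) = 2*a*(-2 + a))
M(v) = 0 (M(v) = ((3/2)*0)*2 = 0*2 = 0)
M(k(-4))*140 = 0*140 = 0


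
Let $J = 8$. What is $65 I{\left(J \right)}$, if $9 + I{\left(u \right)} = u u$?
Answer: $3575$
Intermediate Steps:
$I{\left(u \right)} = -9 + u^{2}$ ($I{\left(u \right)} = -9 + u u = -9 + u^{2}$)
$65 I{\left(J \right)} = 65 \left(-9 + 8^{2}\right) = 65 \left(-9 + 64\right) = 65 \cdot 55 = 3575$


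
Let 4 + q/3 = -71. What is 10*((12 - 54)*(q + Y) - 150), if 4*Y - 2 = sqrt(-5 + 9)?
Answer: 92580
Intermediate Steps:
q = -225 (q = -12 + 3*(-71) = -12 - 213 = -225)
Y = 1 (Y = 1/2 + sqrt(-5 + 9)/4 = 1/2 + sqrt(4)/4 = 1/2 + (1/4)*2 = 1/2 + 1/2 = 1)
10*((12 - 54)*(q + Y) - 150) = 10*((12 - 54)*(-225 + 1) - 150) = 10*(-42*(-224) - 150) = 10*(9408 - 150) = 10*9258 = 92580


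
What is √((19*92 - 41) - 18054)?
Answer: I*√16347 ≈ 127.86*I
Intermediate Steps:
√((19*92 - 41) - 18054) = √((1748 - 41) - 18054) = √(1707 - 18054) = √(-16347) = I*√16347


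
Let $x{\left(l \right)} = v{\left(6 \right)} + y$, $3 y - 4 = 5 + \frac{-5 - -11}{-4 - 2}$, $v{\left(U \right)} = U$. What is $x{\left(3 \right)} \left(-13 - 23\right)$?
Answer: $-312$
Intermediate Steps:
$y = \frac{8}{3}$ ($y = \frac{4}{3} + \frac{5 + \frac{-5 - -11}{-4 - 2}}{3} = \frac{4}{3} + \frac{5 + \frac{-5 + \left(15 - 4\right)}{-6}}{3} = \frac{4}{3} + \frac{5 + \left(-5 + 11\right) \left(- \frac{1}{6}\right)}{3} = \frac{4}{3} + \frac{5 + 6 \left(- \frac{1}{6}\right)}{3} = \frac{4}{3} + \frac{5 - 1}{3} = \frac{4}{3} + \frac{1}{3} \cdot 4 = \frac{4}{3} + \frac{4}{3} = \frac{8}{3} \approx 2.6667$)
$x{\left(l \right)} = \frac{26}{3}$ ($x{\left(l \right)} = 6 + \frac{8}{3} = \frac{26}{3}$)
$x{\left(3 \right)} \left(-13 - 23\right) = \frac{26 \left(-13 - 23\right)}{3} = \frac{26}{3} \left(-36\right) = -312$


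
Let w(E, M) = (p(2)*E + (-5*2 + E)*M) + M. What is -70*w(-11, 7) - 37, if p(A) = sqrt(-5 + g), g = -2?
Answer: 9763 + 770*I*sqrt(7) ≈ 9763.0 + 2037.2*I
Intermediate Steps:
p(A) = I*sqrt(7) (p(A) = sqrt(-5 - 2) = sqrt(-7) = I*sqrt(7))
w(E, M) = M + M*(-10 + E) + I*E*sqrt(7) (w(E, M) = ((I*sqrt(7))*E + (-5*2 + E)*M) + M = (I*E*sqrt(7) + (-10 + E)*M) + M = (I*E*sqrt(7) + M*(-10 + E)) + M = (M*(-10 + E) + I*E*sqrt(7)) + M = M + M*(-10 + E) + I*E*sqrt(7))
-70*w(-11, 7) - 37 = -70*(-9*7 - 11*7 + I*(-11)*sqrt(7)) - 37 = -70*(-63 - 77 - 11*I*sqrt(7)) - 37 = -70*(-140 - 11*I*sqrt(7)) - 37 = (9800 + 770*I*sqrt(7)) - 37 = 9763 + 770*I*sqrt(7)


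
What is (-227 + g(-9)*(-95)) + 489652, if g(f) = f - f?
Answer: 489425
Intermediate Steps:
g(f) = 0
(-227 + g(-9)*(-95)) + 489652 = (-227 + 0*(-95)) + 489652 = (-227 + 0) + 489652 = -227 + 489652 = 489425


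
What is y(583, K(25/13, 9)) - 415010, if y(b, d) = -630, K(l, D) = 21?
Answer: -415640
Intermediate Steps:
y(583, K(25/13, 9)) - 415010 = -630 - 415010 = -415640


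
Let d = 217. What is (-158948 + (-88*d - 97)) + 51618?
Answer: -126523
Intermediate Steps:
(-158948 + (-88*d - 97)) + 51618 = (-158948 + (-88*217 - 97)) + 51618 = (-158948 + (-19096 - 97)) + 51618 = (-158948 - 19193) + 51618 = -178141 + 51618 = -126523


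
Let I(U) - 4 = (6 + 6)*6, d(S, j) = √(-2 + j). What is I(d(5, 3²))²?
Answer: 5776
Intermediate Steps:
I(U) = 76 (I(U) = 4 + (6 + 6)*6 = 4 + 12*6 = 4 + 72 = 76)
I(d(5, 3²))² = 76² = 5776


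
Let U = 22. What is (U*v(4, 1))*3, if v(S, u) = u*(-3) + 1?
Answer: -132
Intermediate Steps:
v(S, u) = 1 - 3*u (v(S, u) = -3*u + 1 = 1 - 3*u)
(U*v(4, 1))*3 = (22*(1 - 3*1))*3 = (22*(1 - 3))*3 = (22*(-2))*3 = -44*3 = -132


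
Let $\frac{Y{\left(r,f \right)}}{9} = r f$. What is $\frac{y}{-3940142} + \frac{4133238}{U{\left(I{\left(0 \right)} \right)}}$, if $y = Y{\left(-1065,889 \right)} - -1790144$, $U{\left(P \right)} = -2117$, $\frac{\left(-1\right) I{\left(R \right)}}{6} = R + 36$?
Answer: $- \frac{16271295280039}{8341280614} \approx -1950.7$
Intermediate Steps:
$I{\left(R \right)} = -216 - 6 R$ ($I{\left(R \right)} = - 6 \left(R + 36\right) = - 6 \left(36 + R\right) = -216 - 6 R$)
$Y{\left(r,f \right)} = 9 f r$ ($Y{\left(r,f \right)} = 9 r f = 9 f r$)
$y = -6730921$ ($y = 9 \cdot 889 \left(-1065\right) - -1790144 = -8521065 + 1790144 = -6730921$)
$\frac{y}{-3940142} + \frac{4133238}{U{\left(I{\left(0 \right)} \right)}} = - \frac{6730921}{-3940142} + \frac{4133238}{-2117} = \left(-6730921\right) \left(- \frac{1}{3940142}\right) + 4133238 \left(- \frac{1}{2117}\right) = \frac{6730921}{3940142} - \frac{4133238}{2117} = - \frac{16271295280039}{8341280614}$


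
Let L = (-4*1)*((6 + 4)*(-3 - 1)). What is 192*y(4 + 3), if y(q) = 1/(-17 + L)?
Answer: 192/143 ≈ 1.3427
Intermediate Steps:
L = 160 (L = -40*(-4) = -4*(-40) = 160)
y(q) = 1/143 (y(q) = 1/(-17 + 160) = 1/143)
192*y(4 + 3) = 192*(1/143) = 192/143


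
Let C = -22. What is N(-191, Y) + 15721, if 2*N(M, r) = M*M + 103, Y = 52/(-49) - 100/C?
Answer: 34013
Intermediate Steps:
Y = 1878/539 (Y = 52/(-49) - 100/(-22) = 52*(-1/49) - 100*(-1/22) = -52/49 + 50/11 = 1878/539 ≈ 3.4842)
N(M, r) = 103/2 + M**2/2 (N(M, r) = (M*M + 103)/2 = (M**2 + 103)/2 = (103 + M**2)/2 = 103/2 + M**2/2)
N(-191, Y) + 15721 = (103/2 + (1/2)*(-191)**2) + 15721 = (103/2 + (1/2)*36481) + 15721 = (103/2 + 36481/2) + 15721 = 18292 + 15721 = 34013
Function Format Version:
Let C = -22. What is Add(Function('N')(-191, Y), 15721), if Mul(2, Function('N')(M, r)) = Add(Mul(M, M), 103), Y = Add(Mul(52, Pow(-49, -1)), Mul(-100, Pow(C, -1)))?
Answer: 34013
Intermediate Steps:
Y = Rational(1878, 539) (Y = Add(Mul(52, Pow(-49, -1)), Mul(-100, Pow(-22, -1))) = Add(Mul(52, Rational(-1, 49)), Mul(-100, Rational(-1, 22))) = Add(Rational(-52, 49), Rational(50, 11)) = Rational(1878, 539) ≈ 3.4842)
Function('N')(M, r) = Add(Rational(103, 2), Mul(Rational(1, 2), Pow(M, 2))) (Function('N')(M, r) = Mul(Rational(1, 2), Add(Mul(M, M), 103)) = Mul(Rational(1, 2), Add(Pow(M, 2), 103)) = Mul(Rational(1, 2), Add(103, Pow(M, 2))) = Add(Rational(103, 2), Mul(Rational(1, 2), Pow(M, 2))))
Add(Function('N')(-191, Y), 15721) = Add(Add(Rational(103, 2), Mul(Rational(1, 2), Pow(-191, 2))), 15721) = Add(Add(Rational(103, 2), Mul(Rational(1, 2), 36481)), 15721) = Add(Add(Rational(103, 2), Rational(36481, 2)), 15721) = Add(18292, 15721) = 34013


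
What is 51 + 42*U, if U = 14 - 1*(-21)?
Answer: 1521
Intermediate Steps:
U = 35 (U = 14 + 21 = 35)
51 + 42*U = 51 + 42*35 = 51 + 1470 = 1521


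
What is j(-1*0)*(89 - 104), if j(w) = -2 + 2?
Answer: 0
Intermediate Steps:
j(w) = 0
j(-1*0)*(89 - 104) = 0*(89 - 104) = 0*(-15) = 0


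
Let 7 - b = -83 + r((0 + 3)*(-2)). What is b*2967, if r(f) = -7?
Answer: 287799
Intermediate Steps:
b = 97 (b = 7 - (-83 - 7) = 7 - 1*(-90) = 7 + 90 = 97)
b*2967 = 97*2967 = 287799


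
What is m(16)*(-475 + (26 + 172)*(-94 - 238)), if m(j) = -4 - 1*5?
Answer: 595899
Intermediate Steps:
m(j) = -9 (m(j) = -4 - 5 = -9)
m(16)*(-475 + (26 + 172)*(-94 - 238)) = -9*(-475 + (26 + 172)*(-94 - 238)) = -9*(-475 + 198*(-332)) = -9*(-475 - 65736) = -9*(-66211) = 595899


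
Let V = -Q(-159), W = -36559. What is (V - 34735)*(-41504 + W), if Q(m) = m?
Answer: 2699106288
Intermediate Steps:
V = 159 (V = -1*(-159) = 159)
(V - 34735)*(-41504 + W) = (159 - 34735)*(-41504 - 36559) = -34576*(-78063) = 2699106288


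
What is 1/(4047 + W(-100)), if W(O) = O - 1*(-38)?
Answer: 1/3985 ≈ 0.00025094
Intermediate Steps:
W(O) = 38 + O (W(O) = O + 38 = 38 + O)
1/(4047 + W(-100)) = 1/(4047 + (38 - 100)) = 1/(4047 - 62) = 1/3985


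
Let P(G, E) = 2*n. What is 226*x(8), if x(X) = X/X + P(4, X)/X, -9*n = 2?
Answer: 1921/9 ≈ 213.44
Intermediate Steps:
n = -2/9 (n = -⅑*2 = -2/9 ≈ -0.22222)
P(G, E) = -4/9 (P(G, E) = 2*(-2/9) = -4/9)
x(X) = 1 - 4/(9*X) (x(X) = X/X - 4/(9*X) = 1 - 4/(9*X))
226*x(8) = 226*((-4/9 + 8)/8) = 226*((⅛)*(68/9)) = 226*(17/18) = 1921/9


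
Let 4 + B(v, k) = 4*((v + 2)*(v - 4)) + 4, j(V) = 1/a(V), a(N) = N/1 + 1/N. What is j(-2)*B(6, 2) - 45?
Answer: -353/5 ≈ -70.600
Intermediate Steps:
a(N) = N + 1/N (a(N) = N*1 + 1/N = N + 1/N)
j(V) = 1/(V + 1/V)
B(v, k) = 4*(-4 + v)*(2 + v) (B(v, k) = -4 + (4*((v + 2)*(v - 4)) + 4) = -4 + (4*((2 + v)*(-4 + v)) + 4) = -4 + (4*((-4 + v)*(2 + v)) + 4) = -4 + (4*(-4 + v)*(2 + v) + 4) = -4 + (4 + 4*(-4 + v)*(2 + v)) = 4*(-4 + v)*(2 + v))
j(-2)*B(6, 2) - 45 = (-2/(1 + (-2)**2))*(-32 - 8*6 + 4*6**2) - 45 = (-2/(1 + 4))*(-32 - 48 + 4*36) - 45 = (-2/5)*(-32 - 48 + 144) - 45 = -2*1/5*64 - 45 = -2/5*64 - 45 = -128/5 - 45 = -353/5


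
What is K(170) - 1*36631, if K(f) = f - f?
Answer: -36631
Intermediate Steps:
K(f) = 0
K(170) - 1*36631 = 0 - 1*36631 = 0 - 36631 = -36631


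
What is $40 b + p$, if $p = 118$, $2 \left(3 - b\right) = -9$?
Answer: $418$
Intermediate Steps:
$b = \frac{15}{2}$ ($b = 3 - - \frac{9}{2} = 3 + \frac{9}{2} = \frac{15}{2} \approx 7.5$)
$40 b + p = 40 \cdot \frac{15}{2} + 118 = 300 + 118 = 418$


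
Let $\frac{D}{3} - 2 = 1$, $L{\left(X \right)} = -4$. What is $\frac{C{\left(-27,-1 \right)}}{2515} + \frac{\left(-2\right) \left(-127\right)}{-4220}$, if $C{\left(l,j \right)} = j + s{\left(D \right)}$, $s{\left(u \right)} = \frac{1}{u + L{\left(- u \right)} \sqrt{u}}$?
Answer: $- \frac{193331}{3183990} \approx -0.06072$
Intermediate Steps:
$D = 9$ ($D = 6 + 3 \cdot 1 = 6 + 3 = 9$)
$s{\left(u \right)} = \frac{1}{u - 4 \sqrt{u}}$
$C{\left(l,j \right)} = - \frac{1}{3} + j$ ($C{\left(l,j \right)} = j + \frac{1}{9 - 4 \sqrt{9}} = j + \frac{1}{9 - 12} = j + \frac{1}{-3} = j - \frac{1}{3} = - \frac{1}{3} + j$)
$\frac{C{\left(-27,-1 \right)}}{2515} + \frac{\left(-2\right) \left(-127\right)}{-4220} = \frac{- \frac{1}{3} - 1}{2515} + \frac{\left(-2\right) \left(-127\right)}{-4220} = \left(- \frac{4}{3}\right) \frac{1}{2515} + 254 \left(- \frac{1}{4220}\right) = - \frac{4}{7545} - \frac{127}{2110} = - \frac{193331}{3183990}$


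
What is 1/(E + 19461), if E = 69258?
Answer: 1/88719 ≈ 1.1272e-5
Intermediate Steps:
1/(E + 19461) = 1/(69258 + 19461) = 1/88719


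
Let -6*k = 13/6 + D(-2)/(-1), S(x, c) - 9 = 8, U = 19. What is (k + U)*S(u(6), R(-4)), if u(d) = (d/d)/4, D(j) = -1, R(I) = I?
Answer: 11305/36 ≈ 314.03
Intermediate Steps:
u(d) = ¼ (u(d) = 1*(¼) = ¼)
S(x, c) = 17 (S(x, c) = 9 + 8 = 17)
k = -19/36 (k = -(13/6 - 1/(-1))/6 = -(13*(⅙) - 1*(-1))/6 = -(13/6 + 1)/6 = -⅙*19/6 = -19/36 ≈ -0.52778)
(k + U)*S(u(6), R(-4)) = (-19/36 + 19)*17 = (665/36)*17 = 11305/36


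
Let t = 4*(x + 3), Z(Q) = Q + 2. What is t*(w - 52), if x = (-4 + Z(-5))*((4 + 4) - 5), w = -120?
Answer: 12384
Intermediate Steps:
Z(Q) = 2 + Q
x = -21 (x = (-4 + (2 - 5))*((4 + 4) - 5) = (-4 - 3)*(8 - 5) = -7*3 = -21)
t = -72 (t = 4*(-21 + 3) = 4*(-18) = -72)
t*(w - 52) = -72*(-120 - 52) = -72*(-172) = 12384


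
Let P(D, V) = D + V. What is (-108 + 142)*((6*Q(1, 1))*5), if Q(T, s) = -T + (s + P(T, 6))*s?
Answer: 7140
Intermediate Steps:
Q(T, s) = -T + s*(6 + T + s) (Q(T, s) = -T + (s + (T + 6))*s = -T + (s + (6 + T))*s = -T + (6 + T + s)*s = -T + s*(6 + T + s))
(-108 + 142)*((6*Q(1, 1))*5) = (-108 + 142)*((6*(1² - 1*1 + 1*(6 + 1)))*5) = 34*((6*(1 - 1 + 1*7))*5) = 34*((6*(1 - 1 + 7))*5) = 34*((6*7)*5) = 34*(42*5) = 34*210 = 7140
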